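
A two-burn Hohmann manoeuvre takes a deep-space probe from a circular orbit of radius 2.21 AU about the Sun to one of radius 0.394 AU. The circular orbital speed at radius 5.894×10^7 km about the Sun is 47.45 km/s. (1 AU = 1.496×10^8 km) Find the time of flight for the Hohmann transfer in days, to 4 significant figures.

t = 271.3 days

From the circular-orbit relation v² = μ/r at r = 5.894×10^7 km: μ = v²r = (47.45)² × 5.894×10^7 = 1.32704×10^11 km³/s².
In km: r₁ = 2.21 × 1.496×10^8 = 3.30616×10^8 km; r₂ = 0.394 × 1.496×10^8 = 5.89424×10^7 km.
The Hohmann ellipse has a_t = (r₁ + r₂)/2 = 1.947792×10^8 km.
By Kepler's third law the transfer-orbit period is T = 2π√(a_t³/μ), so t = T/2 = 2.344×10^7 s.
Converting: 2.344×10^7 s ÷ 86400 s/day = 271.3 days.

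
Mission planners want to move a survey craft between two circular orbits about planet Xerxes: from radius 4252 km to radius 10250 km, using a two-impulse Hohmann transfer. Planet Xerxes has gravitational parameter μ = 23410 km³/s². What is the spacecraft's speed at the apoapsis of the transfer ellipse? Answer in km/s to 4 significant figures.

v = 1.157 km/s

Transfer-ellipse semi-major axis a_t = (r₁ + r₂)/2 = (4252 + 10250)/2 = 7251 km.
The apoapsis of the transfer ellipse is at r = 10250 km.
From the vis-viva equation, v = √[μ(2/r − 1/a_t)] = 1.157 km/s.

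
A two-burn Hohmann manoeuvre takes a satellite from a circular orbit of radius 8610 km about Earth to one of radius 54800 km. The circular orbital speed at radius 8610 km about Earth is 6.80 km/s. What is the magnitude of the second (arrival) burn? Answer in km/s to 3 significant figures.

Δv₂ = 1.29 km/s

From the circular-orbit relation v² = μ/r at r = 8610 km: μ = v²r = (6.80)² × 8610 = 3.98126×10^5 km³/s².
The Hohmann ellipse has a_t = (r₁ + r₂)/2 = 31705 km.
On the circular orbit at r = 54800 km, v_c = √(μ/r) = 2.6954 km/s.
Transfer-orbit speed at the same r (vis-viva, a = a_t): v_t = √[μ(2/r − 1/a_t)] = 1.4046 km/s.
Δv₂ = |v_t − v_c| = |1.4046 − 2.6954| = 1.291 km/s.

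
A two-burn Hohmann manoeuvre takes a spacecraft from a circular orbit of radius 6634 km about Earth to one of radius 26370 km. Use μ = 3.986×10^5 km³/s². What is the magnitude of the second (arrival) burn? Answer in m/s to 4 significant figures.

The Hohmann ellipse has a_t = (r₁ + r₂)/2 = 16502 km.
Circular speed at r = 26370 km: v_c = √(μ/r) = 3.888 km/s.
Vis-viva on the transfer ellipse at r = 26370 km gives v_t = √[μ(2/r − 1/a_t)] = 2.465 km/s.
Δv₂ = |v_t − v_c| = |2.465 − 3.888| = 1.423 km/s.

Δv₂ = 1423 m/s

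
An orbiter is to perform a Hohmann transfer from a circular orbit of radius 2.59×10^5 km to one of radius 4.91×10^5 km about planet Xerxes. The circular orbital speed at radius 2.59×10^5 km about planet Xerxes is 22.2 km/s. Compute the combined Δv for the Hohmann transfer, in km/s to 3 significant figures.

Δv = 5.93 km/s

From the circular-orbit relation v² = μ/r at r = 2.59×10^5 km: μ = v²r = (22.2)² × 2.59×10^5 = 1.27646×10^8 km³/s².
The Hohmann ellipse has a_t = (r₁ + r₂)/2 = 3.750×10^5 km.
Circular speed at r₁: v₁ = √(μ/r₁) = √(1.27646×10^8/2.590×10^5) = 22.2000 km/s.
Transfer-orbit speed at r₁ (v² = μ(2/r − 1/a)): v_p = √[μ(2/r₁ − 1/a_t)] = 25.4026 km/s.
First burn Δv₁ = |v_p − v₁| = 3.20260 km/s.
Circular speed at r₂: v₂ = √(μ/r₂) = 16.12360 km/s.
Transfer-orbit speed at r₂: v_a = √[μ(2/r₂ − 1/a_t)] = 13.39974 km/s.
Second burn Δv₂ = |v₂ − v_a| = 2.72386 km/s.
Total Δv = Δv₁ + Δv₂ = 5.926 km/s.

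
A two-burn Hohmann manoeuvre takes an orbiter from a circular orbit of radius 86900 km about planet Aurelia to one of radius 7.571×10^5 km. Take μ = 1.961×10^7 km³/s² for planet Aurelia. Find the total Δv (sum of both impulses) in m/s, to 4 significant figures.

Transfer-ellipse semi-major axis a_t = (r₁ + r₂)/2 = (86900 + 7.571×10^5)/2 = 4.220×10^5 km.
Circular speed at r₁: v₁ = √(μ/r₁) = √(1.961×10^7/86900) = 15.022 km/s.
Transfer-orbit speed at r₁ (vis-viva equation): v_p = √[μ(2/r₁ − 1/a_t)] = 20.121 km/s.
First burn Δv₁ = |v_p − v₁| = 5.099 km/s.
At r₂, v₂ = √(μ/r₂) = 5.089 km/s.
Transfer-orbit speed at r₂: v_a = √[μ(2/r₂ − 1/a_t)] = 2.309 km/s.
Second burn Δv₂ = |v₂ − v_a| = 2.780 km/s.
Δv = Δv₁ + Δv₂ = 5.099 + 2.780 = 7.879 km/s.

Δv = 7879 m/s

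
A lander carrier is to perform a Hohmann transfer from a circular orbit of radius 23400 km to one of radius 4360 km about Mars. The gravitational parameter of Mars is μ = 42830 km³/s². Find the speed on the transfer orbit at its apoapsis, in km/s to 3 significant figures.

v = 0.758 km/s

Transfer-ellipse semi-major axis a_t = (r₁ + r₂)/2 = (23400 + 4360)/2 = 13880 km.
The apoapsis of the transfer ellipse is at r = 23400 km.
Vis-viva: v = √[μ(2/r − 1/a_t)] = √[42830 × (2/23400 − 1/13880)] = 0.7583 km/s.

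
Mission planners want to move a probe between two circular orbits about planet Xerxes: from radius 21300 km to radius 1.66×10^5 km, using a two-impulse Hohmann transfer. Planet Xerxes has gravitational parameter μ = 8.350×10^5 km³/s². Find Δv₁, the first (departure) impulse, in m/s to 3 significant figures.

Δv₁ = 2070 m/s

Semi-major axis of the transfer orbit: a_t = (21300 + 1.660×10^5)/2 = 93650 km.
On the circular orbit at r = 21300 km, v_c = √(μ/r) = 6.261 km/s.
Transfer-orbit speed at the same r (vis-viva, a = a_t): v_t = √[μ(2/r − 1/a_t)] = 8.336 km/s.
Δv₁ = |v_t − v_c| = |8.336 − 6.261| = 2.075 km/s.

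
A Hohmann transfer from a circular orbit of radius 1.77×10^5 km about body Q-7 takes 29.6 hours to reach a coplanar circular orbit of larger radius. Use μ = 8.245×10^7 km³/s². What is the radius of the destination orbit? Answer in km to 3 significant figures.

r₂ = 7.35×10^5 km

Transfer time t = 29.6 hours = 1.0656×10^5 s, and t = π√(a_t³/μ).
So a_t = (μ t²/π²)^(1/3) = (8.245×10^7 × (1.0656×10^5)² / π²)^(1/3) = 4.5606×10^5 km.
Since a_t = (r₁ + r₂)/2, r₂ = 2a_t − r₁ = 2×4.5606×10^5 − 1.770×10^5 = 7.3512×10^5 km.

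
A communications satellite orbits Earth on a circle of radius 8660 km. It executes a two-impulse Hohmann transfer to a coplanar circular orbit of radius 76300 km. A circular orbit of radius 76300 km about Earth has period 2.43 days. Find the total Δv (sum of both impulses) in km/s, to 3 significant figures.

Δv = 3.56 km/s

From Kepler's third law T² = 4π²r³/μ at r = 76300 km, T = 2.43 days = 2.43 × 86400 s = 2.09952×10^5 s: μ = 4π²r³/T² = 3.97826×10^5 km³/s².
The Hohmann ellipse has a_t = (r₁ + r₂)/2 = 42480 km.
Circular speed at r₁: v₁ = √(μ/r₁) = √(3.97826×10^5/8660) = 6.778 km/s.
On the transfer ellipse at r₁, v² = μ(2/r − 1/a) gives v_p = √[μ(2/r₁ − 1/a_t)] = 9.084 km/s.
First burn Δv₁ = |v_p − v₁| = 2.306 km/s.
Circular speed at r₂: v₂ = √(μ/r₂) = 2.283 km/s.
Transfer-orbit speed at r₂: v_a = √[μ(2/r₂ − 1/a_t)] = 1.031 km/s.
Second burn Δv₂ = |v₂ − v_a| = 1.252 km/s.
Δv = Δv₁ + Δv₂ = 2.306 + 1.252 = 3.558 km/s.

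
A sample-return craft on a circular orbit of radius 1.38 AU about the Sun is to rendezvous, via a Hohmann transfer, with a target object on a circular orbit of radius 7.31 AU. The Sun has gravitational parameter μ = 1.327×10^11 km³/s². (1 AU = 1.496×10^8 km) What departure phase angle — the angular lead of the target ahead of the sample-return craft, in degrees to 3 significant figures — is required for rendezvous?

In km: r₁ = 1.38 × 1.496×10^8 = 2.06448×10^8 km; r₂ = 7.31 × 1.496×10^8 = 1.093576×10^9 km.
The Hohmann ellipse has a_t = (r₁ + r₂)/2 = 6.50012×10^8 km.
Transfer time t = π√(a_t³/μ) = 1.42921×10^8 s.
Target angular speed ω₂ = √(μ/r₂³) = 1.00731×10^-8 rad/s.
Angle swept by the target during transfer: ω₂·t = 1.4397 rad = 82.49°.
Arrival is 180° from departure on the ellipse, so φ = 180° − 82.49° = 97.5°.

φ = 97.5°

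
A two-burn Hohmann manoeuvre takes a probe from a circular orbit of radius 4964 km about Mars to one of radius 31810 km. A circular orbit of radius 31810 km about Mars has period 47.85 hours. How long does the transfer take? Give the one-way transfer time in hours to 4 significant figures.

From Kepler's third law T² = 4π²r³/μ at r = 31810 km, T = 47.85 hours = 47.85 × 3600 s = 1.7226×10^5 s: μ = 4π²r³/T² = 42823.5 km³/s².
Transfer-ellipse semi-major axis a_t = (r₁ + r₂)/2 = (4964 + 31810)/2 = 18387 km.
By Kepler's third law the transfer-orbit period is T = 2π√(a_t³/μ), so t = T/2 = 37850 s.
Converting: 37850 s ÷ 3600 s/hour = 10.51 hours.

t = 10.51 hours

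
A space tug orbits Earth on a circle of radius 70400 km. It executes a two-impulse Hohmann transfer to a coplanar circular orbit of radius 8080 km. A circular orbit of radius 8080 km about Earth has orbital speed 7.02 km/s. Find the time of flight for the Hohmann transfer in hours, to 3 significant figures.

t = 10.7 hours

From the circular-orbit relation v² = μ/r at r = 8080 km: μ = v²r = (7.02)² × 8080 = 3.98186×10^5 km³/s².
Transfer-ellipse semi-major axis a_t = (r₁ + r₂)/2 = (70400 + 8080)/2 = 39240 km.
Transfer time t = π√(a_t³/μ) = π√((39240)³ / 3.98186×10^5) = 38699 s.
Converting: 38699 s ÷ 3600 s/hour = 10.7 hours.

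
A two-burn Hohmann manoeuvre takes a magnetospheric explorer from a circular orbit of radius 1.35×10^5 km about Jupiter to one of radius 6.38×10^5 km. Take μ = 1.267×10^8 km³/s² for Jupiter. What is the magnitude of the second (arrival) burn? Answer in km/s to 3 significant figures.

Transfer-ellipse semi-major axis a_t = (r₁ + r₂)/2 = (1.350×10^5 + 6.380×10^5)/2 = 3.865×10^5 km.
On the circular orbit at r = 6.380×10^5 km, v_c = √(μ/r) = 14.0922 km/s.
Vis-viva on the transfer ellipse at r = 6.380×10^5 km gives v_t = √[μ(2/r − 1/a_t)] = 8.32856 km/s.
Δv₂ = |v_t − v_c| = |8.32856 − 14.0922| = 5.764 km/s.

Δv₂ = 5.76 km/s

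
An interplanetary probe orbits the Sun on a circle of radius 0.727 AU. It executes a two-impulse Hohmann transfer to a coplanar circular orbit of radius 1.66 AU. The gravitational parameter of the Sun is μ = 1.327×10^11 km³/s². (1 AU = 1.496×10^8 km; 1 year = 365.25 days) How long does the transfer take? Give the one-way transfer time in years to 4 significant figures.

In km: r₁ = 0.727 × 1.496×10^8 = 1.087592×10^8 km; r₂ = 1.66 × 1.496×10^8 = 2.48336×10^8 km.
Semi-major axis of the transfer orbit: a_t = (1.087592×10^8 + 2.48336×10^8)/2 = 1.785476×10^8 km.
By Kepler's third law the transfer-orbit period is T = 2π√(a_t³/μ), so t = T/2 = 2.0575×10^7 s.
Converting: 2.0575×10^7 s ÷ 3.15576×10^7 s/year (365.25 × 86400) = 0.6520 years.

t = 0.6520 years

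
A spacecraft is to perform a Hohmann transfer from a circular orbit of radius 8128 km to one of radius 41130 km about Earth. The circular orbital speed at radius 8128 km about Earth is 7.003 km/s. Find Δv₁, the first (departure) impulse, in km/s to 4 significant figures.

Δv₁ = 2.047 km/s

From the circular-orbit relation v² = μ/r at r = 8128 km: μ = v²r = (7.003)² × 8128 = 3.98613×10^5 km³/s².
The Hohmann ellipse has a_t = (r₁ + r₂)/2 = 24629 km.
Circular speed at r = 8128 km: v_c = √(μ/r) = 7.003 km/s.
Transfer-orbit speed at the same r (vis-viva, a = a_t): v_t = √[μ(2/r − 1/a_t)] = 9.050 km/s.
Δv₁ = |v_t − v_c| = |9.050 − 7.003| = 2.047 km/s.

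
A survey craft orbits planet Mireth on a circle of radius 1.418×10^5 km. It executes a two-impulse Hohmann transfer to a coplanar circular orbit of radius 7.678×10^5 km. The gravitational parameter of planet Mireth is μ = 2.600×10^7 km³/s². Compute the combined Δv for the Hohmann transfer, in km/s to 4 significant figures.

Δv = 6.623 km/s

The Hohmann ellipse has a_t = (r₁ + r₂)/2 = 4.548×10^5 km.
At r₁ the circular-orbit speed is v₁ = √(μ/r₁) = 13.541 km/s.
Transfer-orbit speed at r₁ (vis-viva): v_p = √[μ(2/r₁ − 1/a_t)] = 17.594 km/s.
First burn Δv₁ = |v_p − v₁| = 4.053 km/s.
At r₂, v₂ = √(μ/r₂) = 5.819 km/s.
Transfer-orbit speed at r₂: v_a = √[μ(2/r₂ − 1/a_t)] = 3.249 km/s.
Second burn Δv₂ = |v₂ − v_a| = 2.570 km/s.
Δv = Δv₁ + Δv₂ = 4.053 + 2.570 = 6.623 km/s.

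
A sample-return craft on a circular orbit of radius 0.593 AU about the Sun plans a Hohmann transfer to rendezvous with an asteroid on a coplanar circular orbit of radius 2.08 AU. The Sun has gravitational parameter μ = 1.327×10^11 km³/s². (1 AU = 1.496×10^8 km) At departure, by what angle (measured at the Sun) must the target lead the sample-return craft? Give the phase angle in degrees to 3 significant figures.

φ = 87.3°

In km: r₁ = 0.593 × 1.496×10^8 = 8.87128×10^7 km; r₂ = 2.08 × 1.496×10^8 = 3.11168×10^8 km.
Semi-major axis of the transfer orbit: a_t = (8.87128×10^7 + 3.11168×10^8)/2 = 1.999404×10^8 km.
Transfer time t = π√(a_t³/μ) = 2.438×10^7 s.
Target angular speed ω₂ = √(μ/r₂³) = 6.637×10^-8 rad/s.
Angle swept by the target during transfer: ω₂·t = 1.6181 rad = 92.71°.
Arrival is 180° from departure on the ellipse, so φ = 180° − 92.71° = 87.3°.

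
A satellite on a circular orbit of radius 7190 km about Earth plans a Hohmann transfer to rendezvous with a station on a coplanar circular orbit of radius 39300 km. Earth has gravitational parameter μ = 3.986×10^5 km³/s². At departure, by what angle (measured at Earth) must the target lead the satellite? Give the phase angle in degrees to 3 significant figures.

φ = 98.1°

The Hohmann ellipse has a_t = (r₁ + r₂)/2 = 23245 km.
Transfer time t = π√(a_t³/μ) = 17635 s.
The target's mean motion on its circular orbit is ω₂ = √(μ/r₂³) = 8.1036×10^-5 rad/s.
Angle swept by the target during transfer: ω₂·t = 1.429 rad = 81.88°.
The satellite traverses 180° on the transfer ellipse, so the target must lead by 180° − 81.88° = 98.1°.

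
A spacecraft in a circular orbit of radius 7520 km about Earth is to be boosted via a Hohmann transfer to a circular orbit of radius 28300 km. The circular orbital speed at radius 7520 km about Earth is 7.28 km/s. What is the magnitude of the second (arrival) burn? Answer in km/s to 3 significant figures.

Δv₂ = 1.32 km/s

From the circular-orbit relation v² = μ/r at r = 7520 km: μ = v²r = (7.28)² × 7520 = 3.98548×10^5 km³/s².
Semi-major axis of the transfer orbit: a_t = (7520 + 28300)/2 = 17910 km.
On the circular orbit at r = 28300 km, v_c = √(μ/r) = 3.753 km/s.
Vis-viva on the transfer ellipse at r = 28300 km gives v_t = √[μ(2/r − 1/a_t)] = 2.432 km/s.
Δv₂ = |v_t − v_c| = |2.432 − 3.753| = 1.321 km/s.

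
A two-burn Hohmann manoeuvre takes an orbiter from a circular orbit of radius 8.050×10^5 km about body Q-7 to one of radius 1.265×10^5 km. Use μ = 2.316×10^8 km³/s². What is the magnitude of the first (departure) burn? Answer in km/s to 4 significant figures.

Δv₁ = 8.122 km/s

Semi-major axis of the transfer orbit: a_t = (8.050×10^5 + 1.265×10^5)/2 = 4.6575×10^5 km.
On the circular orbit at r = 8.050×10^5 km, v_c = √(μ/r) = 16.962 km/s.
Vis-viva on the transfer ellipse at r = 8.050×10^5 km gives v_t = √[μ(2/r − 1/a_t)] = 8.8398 km/s.
Δv₁ = |v_t − v_c| = |8.8398 − 16.962| = 8.122 km/s.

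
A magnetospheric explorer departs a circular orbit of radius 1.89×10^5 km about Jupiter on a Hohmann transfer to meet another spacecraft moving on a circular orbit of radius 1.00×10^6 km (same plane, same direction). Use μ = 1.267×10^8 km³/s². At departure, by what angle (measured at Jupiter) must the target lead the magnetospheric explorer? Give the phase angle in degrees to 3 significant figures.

φ = 97.5°

Semi-major axis of the transfer orbit: a_t = (1.890×10^5 + 1.000×10^6)/2 = 5.945×10^5 km.
The half-period of the transfer ellipse is t = π√(a_t³/μ) = 1.279×10^5 s.
The target's mean motion on its circular orbit is ω₂ = √(μ/r₂³) = 1.126×10^-5 rad/s.
Angle swept by the target during transfer: ω₂·t = 1.440 rad = 82.51°.
Arrival is 180° from departure on the ellipse, so φ = 180° − 82.51° = 97.5°.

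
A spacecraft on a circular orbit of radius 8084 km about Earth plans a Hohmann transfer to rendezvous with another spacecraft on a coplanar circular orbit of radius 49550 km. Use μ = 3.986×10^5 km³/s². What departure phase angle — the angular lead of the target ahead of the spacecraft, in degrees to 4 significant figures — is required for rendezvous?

φ = 100.2°

Transfer-ellipse semi-major axis a_t = (r₁ + r₂)/2 = (8084 + 49550)/2 = 28817 km.
Transfer time t = π√(a_t³/μ) = 24342 s.
Target angular speed ω₂ = √(μ/r₂³) = 5.7240×10^-5 rad/s.
Angle swept by the target during transfer: ω₂·t = 1.3933 rad = 79.83°.
Arrival is 180° from departure on the ellipse, so φ = 180° − 79.83° = 100.2°.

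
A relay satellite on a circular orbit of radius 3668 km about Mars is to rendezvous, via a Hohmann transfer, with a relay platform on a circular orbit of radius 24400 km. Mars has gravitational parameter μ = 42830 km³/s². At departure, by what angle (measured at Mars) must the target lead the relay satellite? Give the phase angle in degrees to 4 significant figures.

The Hohmann ellipse has a_t = (r₁ + r₂)/2 = 14034 km.
Transfer time t = π√(a_t³/μ) = 25238 s.
Target angular speed ω₂ = √(μ/r₂³) = 5.4299×10^-5 rad/s.
Angle swept by the target during transfer: ω₂·t = 1.3704 rad = 78.52°.
Arrival is 180° from departure on the ellipse, so φ = 180° − 78.52° = 101.5°.

φ = 101.5°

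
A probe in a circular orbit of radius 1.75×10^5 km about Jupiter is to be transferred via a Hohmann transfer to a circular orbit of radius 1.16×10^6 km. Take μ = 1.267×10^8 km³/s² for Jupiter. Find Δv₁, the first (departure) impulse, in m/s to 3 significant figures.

Δv₁ = 8560 m/s

Semi-major axis of the transfer orbit: a_t = (1.750×10^5 + 1.160×10^6)/2 = 6.675×10^5 km.
Circular speed at r = 1.750×10^5 km: v_c = √(μ/r) = 26.907 km/s.
Transfer-orbit speed at the same r (vis-viva, a = a_t): v_t = √[μ(2/r − 1/a_t)] = 35.471 km/s.
Δv₁ = |v_t − v_c| = |35.471 − 26.907| = 8.564 km/s.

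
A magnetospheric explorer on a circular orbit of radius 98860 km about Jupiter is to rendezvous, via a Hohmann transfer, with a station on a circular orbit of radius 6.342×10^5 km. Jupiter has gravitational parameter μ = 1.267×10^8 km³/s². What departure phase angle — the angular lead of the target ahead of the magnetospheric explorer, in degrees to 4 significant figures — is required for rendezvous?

φ = 100.9°

The Hohmann ellipse has a_t = (r₁ + r₂)/2 = 3.6653×10^5 km.
Transfer time t = π√(a_t³/μ) = 61934 s.
Target angular speed ω₂ = √(μ/r₂³) = 2.2287×10^-5 rad/s.
Angle swept by the target during transfer: ω₂·t = 1.3803 rad = 79.09°.
Arrival is 180° from departure on the ellipse, so φ = 180° − 79.09° = 100.9°.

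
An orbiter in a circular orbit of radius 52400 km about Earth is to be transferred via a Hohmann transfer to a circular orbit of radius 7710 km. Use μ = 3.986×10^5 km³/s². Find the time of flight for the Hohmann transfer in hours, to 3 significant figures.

Transfer-ellipse semi-major axis a_t = (r₁ + r₂)/2 = (52400 + 7710)/2 = 30055 km.
Transfer time t = π√(a_t³/μ) = π√((30055)³ / 3.986×10^5) = 25930 s.
Converting: 25930 s ÷ 3600 s/hour = 7.20 hours.

t = 7.20 hours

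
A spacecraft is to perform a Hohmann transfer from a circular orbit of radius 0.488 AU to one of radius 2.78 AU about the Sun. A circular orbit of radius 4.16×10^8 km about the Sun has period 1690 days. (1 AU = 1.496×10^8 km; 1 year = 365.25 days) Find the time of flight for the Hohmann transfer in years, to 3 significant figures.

From Kepler's third law T² = 4π²r³/μ at r = 4.16×10^8 km, T = 1690 days = 1690 × 86400 s = 1.46016×10^8 s: μ = 4π²r³/T² = 1.33303×10^11 km³/s².
In km: r₁ = 0.488 × 1.496×10^8 = 7.30048×10^7 km; r₂ = 2.78 × 1.496×10^8 = 4.15888×10^8 km.
The Hohmann ellipse has a_t = (r₁ + r₂)/2 = 2.444464×10^8 km.
By Kepler's third law the transfer-orbit period is T = 2π√(a_t³/μ), so t = T/2 = 3.289×10^7 s.
Converting: 3.289×10^7 s ÷ 3.15576×10^7 s/year (365.25 × 86400) = 1.04 years.

t = 1.04 years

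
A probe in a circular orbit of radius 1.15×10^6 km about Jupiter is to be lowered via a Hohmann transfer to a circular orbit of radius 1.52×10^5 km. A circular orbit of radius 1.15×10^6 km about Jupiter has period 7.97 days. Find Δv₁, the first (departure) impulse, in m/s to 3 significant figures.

Δv₁ = 5420 m/s

From Kepler's third law T² = 4π²r³/μ at r = 1.15×10^6 km, T = 7.97 days = 7.97 × 86400 s = 6.88608×10^5 s: μ = 4π²r³/T² = 1.26622×10^8 km³/s².
Transfer-ellipse semi-major axis a_t = (r₁ + r₂)/2 = (1.150×10^6 + 1.520×10^5)/2 = 6.510×10^5 km.
On the circular orbit at r = 1.150×10^6 km, v_c = √(μ/r) = 10.493 km/s.
Vis-viva on the transfer ellipse at r = 1.150×10^6 km gives v_t = √[μ(2/r − 1/a_t)] = 5.0703 km/s.
Δv₁ = |v_t − v_c| = |5.0703 − 10.493| = 5.423 km/s.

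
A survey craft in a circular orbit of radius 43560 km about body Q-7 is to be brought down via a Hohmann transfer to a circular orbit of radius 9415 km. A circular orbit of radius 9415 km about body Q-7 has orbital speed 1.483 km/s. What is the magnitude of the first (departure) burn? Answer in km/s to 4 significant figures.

From the circular-orbit relation v² = μ/r at r = 9415 km: μ = v²r = (1.483)² × 9415 = 20706.3 km³/s².
The Hohmann ellipse has a_t = (r₁ + r₂)/2 = 26487.5 km.
Circular speed at r = 43560 km: v_c = √(μ/r) = 0.6895 km/s.
Vis-viva on the transfer ellipse at r = 43560 km gives v_t = √[μ(2/r − 1/a_t)] = 0.4111 km/s.
Δv₁ = |v_t − v_c| = |0.4111 − 0.6895| = 0.2784 km/s.

Δv₁ = 0.2784 km/s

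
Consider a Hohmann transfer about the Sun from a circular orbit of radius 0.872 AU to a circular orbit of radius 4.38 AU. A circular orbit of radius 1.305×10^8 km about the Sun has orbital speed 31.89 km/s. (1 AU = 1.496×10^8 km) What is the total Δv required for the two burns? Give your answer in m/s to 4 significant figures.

Δv = 15330 m/s

From the circular-orbit relation v² = μ/r at r = 1.305×10^8 km: μ = v²r = (31.89)² × 1.305×10^8 = 1.32715×10^11 km³/s².
In km: r₁ = 0.872 × 1.496×10^8 = 1.304512×10^8 km; r₂ = 4.38 × 1.496×10^8 = 6.55248×10^8 km.
Transfer-ellipse semi-major axis a_t = (r₁ + r₂)/2 = (1.304512×10^8 + 6.55248×10^8)/2 = 3.928496×10^8 km.
At r₁ the circular-orbit speed is v₁ = √(μ/r₁) = 31.896 km/s.
Transfer-orbit speed at r₁ (vis-viva equation): v_p = √[μ(2/r₁ − 1/a_t)] = 41.193 km/s.
First burn Δv₁ = |v_p − v₁| = 9.297 km/s.
At r₂, v₂ = √(μ/r₂) = 14.232 km/s.
Transfer-orbit speed at r₂: v_a = √[μ(2/r₂ − 1/a_t)] = 8.2010 km/s.
Second burn Δv₂ = |v₂ − v_a| = 6.031 km/s.
Δv = Δv₁ + Δv₂ = 9.297 + 6.031 = 15.33 km/s.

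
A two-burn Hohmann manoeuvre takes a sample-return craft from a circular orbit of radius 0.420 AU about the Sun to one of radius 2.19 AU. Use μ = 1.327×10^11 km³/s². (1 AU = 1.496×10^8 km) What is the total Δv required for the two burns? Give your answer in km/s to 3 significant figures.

Δv = 22.3 km/s

In km: r₁ = 0.420 × 1.496×10^8 = 6.2832×10^7 km; r₂ = 2.19 × 1.496×10^8 = 3.27624×10^8 km.
Semi-major axis of the transfer orbit: a_t = (6.2832×10^7 + 3.27624×10^8)/2 = 1.95228×10^8 km.
Circular speed at r₁: v₁ = √(μ/r₁) = √(1.327×10^11/6.2832×10^7) = 45.956 km/s.
On the transfer ellipse at r₁, vis-viva equation gives v_p = √[μ(2/r₁ − 1/a_t)] = 59.534 km/s.
First burn Δv₁ = |v_p − v₁| = 13.58 km/s.
At r₂, v₂ = √(μ/r₂) = 20.1255 km/s.
Transfer-orbit speed at r₂: v_a = √[μ(2/r₂ − 1/a_t)] = 11.4174 km/s.
Second burn Δv₂ = |v₂ − v_a| = 8.708 km/s.
Δv = Δv₁ + Δv₂ = 13.58 + 8.708 = 22.29 km/s.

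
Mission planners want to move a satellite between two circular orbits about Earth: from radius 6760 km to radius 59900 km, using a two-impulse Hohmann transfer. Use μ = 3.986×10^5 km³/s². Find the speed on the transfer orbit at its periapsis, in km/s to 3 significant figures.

Semi-major axis of the transfer orbit: a_t = (6760 + 59900)/2 = 33330 km.
At periapsis, r = 6760 km.
Applying v² = μ(2/r − 1/a_t): v = 10.29 km/s.

v = 10.3 km/s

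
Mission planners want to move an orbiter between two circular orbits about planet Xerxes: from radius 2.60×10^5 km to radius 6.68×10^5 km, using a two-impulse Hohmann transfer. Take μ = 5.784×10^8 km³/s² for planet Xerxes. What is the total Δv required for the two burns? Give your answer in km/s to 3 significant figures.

Δv = 16.8 km/s

Transfer-ellipse semi-major axis a_t = (r₁ + r₂)/2 = (2.600×10^5 + 6.680×10^5)/2 = 4.640×10^5 km.
At r₁ the circular-orbit speed is v₁ = √(μ/r₁) = 47.1658 km/s.
On the transfer ellipse at r₁, v² = μ(2/r − 1/a) gives v_p = √[μ(2/r₁ − 1/a_t)] = 56.5922 km/s.
First burn Δv₁ = |v_p − v₁| = 9.4264 km/s.
Circular speed at r₂: v₂ = √(μ/r₂) = 29.4256 km/s.
Transfer-orbit speed at r₂: v_a = √[μ(2/r₂ − 1/a_t)] = 22.0269 km/s.
Second burn Δv₂ = |v₂ − v_a| = 7.3987 km/s.
Δv = Δv₁ + Δv₂ = 9.4264 + 7.3987 = 16.83 km/s.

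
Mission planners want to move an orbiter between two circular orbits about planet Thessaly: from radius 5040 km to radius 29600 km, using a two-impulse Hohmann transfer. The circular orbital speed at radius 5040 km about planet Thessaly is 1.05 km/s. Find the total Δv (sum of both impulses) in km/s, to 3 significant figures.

From the circular-orbit relation v² = μ/r at r = 5040 km: μ = v²r = (1.05)² × 5040 = 5556.60 km³/s².
Transfer-ellipse semi-major axis a_t = (r₁ + r₂)/2 = (5040 + 29600)/2 = 17320 km.
At r₁ the circular-orbit speed is v₁ = √(μ/r₁) = 1.0500 km/s.
Transfer-orbit speed at r₁ (vis-viva): v_p = √[μ(2/r₁ − 1/a_t)] = 1.3727 km/s.
First burn Δv₁ = |v_p − v₁| = 0.3227 km/s.
At r₂, v₂ = √(μ/r₂) = 0.433270 km/s.
Transfer-orbit speed at r₂: v_a = √[μ(2/r₂ − 1/a_t)] = 0.233722 km/s.
Second burn Δv₂ = |v₂ − v_a| = 0.1995 km/s.
Δv = Δv₁ + Δv₂ = 0.3227 + 0.1995 = 0.5222 km/s.

Δv = 0.522 km/s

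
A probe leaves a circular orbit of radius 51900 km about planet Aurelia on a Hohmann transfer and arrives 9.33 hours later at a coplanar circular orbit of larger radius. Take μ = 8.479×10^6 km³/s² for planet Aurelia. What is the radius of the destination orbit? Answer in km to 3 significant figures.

r₂ = 1.46×10^5 km

Transfer time t = 9.33 hours = 33588 s, and t = π√(a_t³/μ).
So a_t = (μ t²/π²)^(1/3) = (8.479×10^6 × (33588)² / π²)^(1/3) = 98963 km.
Since a_t = (r₁ + r₂)/2, r₂ = 2a_t − r₁ = 2×98963 − 51900 = 1.46026×10^5 km.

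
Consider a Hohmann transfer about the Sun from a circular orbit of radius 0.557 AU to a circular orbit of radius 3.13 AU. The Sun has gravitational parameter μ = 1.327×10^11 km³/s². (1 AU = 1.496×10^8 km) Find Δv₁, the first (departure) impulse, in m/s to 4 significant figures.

Δv₁ = 12090 m/s

In km: r₁ = 0.557 × 1.496×10^8 = 8.33272×10^7 km; r₂ = 3.13 × 1.496×10^8 = 4.68248×10^8 km.
Transfer-ellipse semi-major axis a_t = (r₁ + r₂)/2 = (8.33272×10^7 + 4.68248×10^8)/2 = 2.757876×10^8 km.
Circular speed at r = 8.33272×10^7 km: v_c = √(μ/r) = 39.91 km/s.
Transfer-orbit speed at the same r (vis-viva, a = a_t): v_t = √[μ(2/r − 1/a_t)] = 52.00 km/s.
Δv₁ = |v_t − v_c| = |52.00 − 39.91| = 12.09 km/s.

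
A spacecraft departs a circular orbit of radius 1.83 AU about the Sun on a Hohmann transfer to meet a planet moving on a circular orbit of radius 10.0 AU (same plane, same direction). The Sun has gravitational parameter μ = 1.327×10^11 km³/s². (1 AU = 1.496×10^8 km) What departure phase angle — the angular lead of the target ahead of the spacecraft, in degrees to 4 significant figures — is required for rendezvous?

φ = 98.11°

In km: r₁ = 1.83 × 1.496×10^8 = 2.73768×10^8 km; r₂ = 10.0 × 1.496×10^8 = 1.496×10^9 km.
Transfer-ellipse semi-major axis a_t = (r₁ + r₂)/2 = (2.73768×10^8 + 1.496×10^9)/2 = 8.84884×10^8 km.
Transfer time t = π√(a_t³/μ) = 2.270×10^8 s.
Target angular speed ω₂ = √(μ/r₂³) = 6.296×10^-9 rad/s.
Angle swept by the target during transfer: ω₂·t = 1.4292 rad = 81.89°.
The spacecraft traverses 180° on the transfer ellipse, so the target must lead by 180° − 81.89° = 98.11°.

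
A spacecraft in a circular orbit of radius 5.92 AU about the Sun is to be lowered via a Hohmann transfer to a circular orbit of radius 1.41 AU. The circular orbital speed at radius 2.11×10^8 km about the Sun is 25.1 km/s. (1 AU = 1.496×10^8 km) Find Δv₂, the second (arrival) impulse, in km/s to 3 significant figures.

From the circular-orbit relation v² = μ/r at r = 2.11×10^8 km: μ = v²r = (25.1)² × 2.11×10^8 = 1.32932×10^11 km³/s².
In km: r₁ = 5.92 × 1.496×10^8 = 8.85632×10^8 km; r₂ = 1.41 × 1.496×10^8 = 2.10936×10^8 km.
Semi-major axis of the transfer orbit: a_t = (8.85632×10^8 + 2.10936×10^8)/2 = 5.48284×10^8 km.
Circular speed at r = 2.10936×10^8 km: v_c = √(μ/r) = 25.10381 km/s.
Vis-viva on the transfer ellipse at r = 2.10936×10^8 km gives v_t = √[μ(2/r − 1/a_t)] = 31.90535 km/s.
Δv₂ = |v_t − v_c| = |31.90535 − 25.10381| = 6.802 km/s.

Δv₂ = 6.80 km/s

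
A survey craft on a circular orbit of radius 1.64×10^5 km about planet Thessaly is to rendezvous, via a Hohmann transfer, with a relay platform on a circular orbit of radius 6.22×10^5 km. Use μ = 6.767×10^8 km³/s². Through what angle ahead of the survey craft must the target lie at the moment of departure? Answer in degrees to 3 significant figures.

Transfer-ellipse semi-major axis a_t = (r₁ + r₂)/2 = (1.640×10^5 + 6.220×10^5)/2 = 3.930×10^5 km.
The half-period of the transfer ellipse is t = π√(a_t³/μ) = 29754 s.
The target's mean motion on its circular orbit is ω₂ = √(μ/r₂³) = 5.3029×10^-5 rad/s.
Angle swept by the target during transfer: ω₂·t = 1.5778 rad = 90.40°.
The survey craft traverses 180° on the transfer ellipse, so the target must lead by 180° − 90.40° = 89.6°.

φ = 89.6°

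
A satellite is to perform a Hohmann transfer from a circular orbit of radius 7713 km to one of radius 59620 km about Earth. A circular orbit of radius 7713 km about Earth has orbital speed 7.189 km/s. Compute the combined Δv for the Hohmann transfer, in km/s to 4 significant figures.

Δv = 3.726 km/s

From the circular-orbit relation v² = μ/r at r = 7713 km: μ = v²r = (7.189)² × 7713 = 3.98621×10^5 km³/s².
Transfer-ellipse semi-major axis a_t = (r₁ + r₂)/2 = (7713 + 59620)/2 = 33666.5 km.
At r₁ the circular-orbit speed is v₁ = √(μ/r₁) = 7.189 km/s.
Transfer-orbit speed at r₁ (vis-viva equation): v_p = √[μ(2/r₁ − 1/a_t)] = 9.567 km/s.
First burn Δv₁ = |v_p − v₁| = 2.378 km/s.
Circular speed at r₂: v₂ = √(μ/r₂) = 2.586 km/s.
Transfer-orbit speed at r₂: v_a = √[μ(2/r₂ − 1/a_t)] = 1.238 km/s.
Second burn Δv₂ = |v₂ − v_a| = 1.348 km/s.
Δv = Δv₁ + Δv₂ = 2.378 + 1.348 = 3.726 km/s.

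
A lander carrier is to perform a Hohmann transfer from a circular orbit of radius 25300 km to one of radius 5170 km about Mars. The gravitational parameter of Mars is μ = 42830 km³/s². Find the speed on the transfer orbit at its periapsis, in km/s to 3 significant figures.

Semi-major axis of the transfer orbit: a_t = (25300 + 5170)/2 = 15235 km.
At periapsis, r = 5170 km.
From the vis-viva equation, v = √[μ(2/r − 1/a_t)] = 3.709 km/s.

v = 3.71 km/s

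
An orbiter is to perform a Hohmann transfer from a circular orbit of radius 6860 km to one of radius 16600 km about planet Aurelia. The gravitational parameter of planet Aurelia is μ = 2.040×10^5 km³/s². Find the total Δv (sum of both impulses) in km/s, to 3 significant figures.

Δv = 1.86 km/s

Semi-major axis of the transfer orbit: a_t = (6860 + 16600)/2 = 11730 km.
At r₁ the circular-orbit speed is v₁ = √(μ/r₁) = 5.453 km/s.
On the transfer ellipse at r₁, v² = μ(2/r − 1/a) gives v_p = √[μ(2/r₁ − 1/a_t)] = 6.487 km/s.
First burn Δv₁ = |v_p − v₁| = 1.034 km/s.
Circular speed at r₂: v₂ = √(μ/r₂) = 3.5056 km/s.
Transfer-orbit speed at r₂: v_a = √[μ(2/r₂ − 1/a_t)] = 2.6809 km/s.
Second burn Δv₂ = |v₂ − v_a| = 0.8247 km/s.
Δv = Δv₁ + Δv₂ = 1.034 + 0.8247 = 1.859 km/s.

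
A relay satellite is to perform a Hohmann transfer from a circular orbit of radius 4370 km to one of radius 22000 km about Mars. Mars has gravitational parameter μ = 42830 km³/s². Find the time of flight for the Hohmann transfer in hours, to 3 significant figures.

Semi-major axis of the transfer orbit: a_t = (4370 + 22000)/2 = 13185 km.
Transfer time t = π√(a_t³/μ) = π√((13185)³ / 42830) = 22980 s.
Converting: 22980 s ÷ 3600 s/hour = 6.38 hours.

t = 6.38 hours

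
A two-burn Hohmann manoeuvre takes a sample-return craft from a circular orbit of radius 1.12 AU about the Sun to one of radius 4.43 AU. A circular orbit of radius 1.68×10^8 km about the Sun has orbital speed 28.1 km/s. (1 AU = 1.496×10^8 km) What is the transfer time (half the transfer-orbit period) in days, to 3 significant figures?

From the circular-orbit relation v² = μ/r at r = 1.68×10^8 km: μ = v²r = (28.1)² × 1.68×10^8 = 1.32654×10^11 km³/s².
In km: r₁ = 1.12 × 1.496×10^8 = 1.67552×10^8 km; r₂ = 4.43 × 1.496×10^8 = 6.62728×10^8 km.
The Hohmann ellipse has a_t = (r₁ + r₂)/2 = 4.1514×10^8 km.
Half the transfer-orbit period gives t = π√(a_t³/μ) = 7.296×10^7 s.
Converting: 7.296×10^7 s ÷ 86400 s/day = 844 days.

t = 844 days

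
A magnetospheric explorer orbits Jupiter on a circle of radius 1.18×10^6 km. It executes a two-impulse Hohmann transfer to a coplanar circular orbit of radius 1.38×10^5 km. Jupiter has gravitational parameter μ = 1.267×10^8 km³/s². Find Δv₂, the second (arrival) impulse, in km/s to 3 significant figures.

Δv₂ = 10.2 km/s

The Hohmann ellipse has a_t = (r₁ + r₂)/2 = 6.590×10^5 km.
Circular speed at r = 1.380×10^5 km: v_c = √(μ/r) = 30.30 km/s.
Transfer-orbit speed at the same r (vis-viva, a = a_t): v_t = √[μ(2/r − 1/a_t)] = 40.55 km/s.
Δv₂ = |v_t − v_c| = |40.55 − 30.30| = 10.25 km/s.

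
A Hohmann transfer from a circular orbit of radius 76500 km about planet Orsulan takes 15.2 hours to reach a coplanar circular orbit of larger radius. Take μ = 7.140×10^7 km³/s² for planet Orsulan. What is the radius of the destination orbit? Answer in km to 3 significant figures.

Transfer time t = 15.2 hours = 54720 s, and t = π√(a_t³/μ).
So a_t = (μ t²/π²)^(1/3) = (7.140×10^7 × (54720)² / π²)^(1/3) = 2.7876×10^5 km.
Since a_t = (r₁ + r₂)/2, r₂ = 2a_t − r₁ = 2×2.7876×10^5 − 76500 = 4.8102×10^5 km.

r₂ = 4.81×10^5 km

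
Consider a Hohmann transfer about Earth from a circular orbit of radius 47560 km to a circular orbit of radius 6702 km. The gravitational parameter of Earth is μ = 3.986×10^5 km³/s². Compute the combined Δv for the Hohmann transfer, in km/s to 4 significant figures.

Δv = 3.955 km/s

Semi-major axis of the transfer orbit: a_t = (47560 + 6702)/2 = 27131 km.
Circular speed at r₁: v₁ = √(μ/r₁) = √(3.986×10^5/47560) = 2.895 km/s.
Transfer-orbit speed at r₁ (vis-viva equation): v_a = √[μ(2/r₁ − 1/a_t)] = 1.439 km/s.
First burn Δv₁ = |v_a − v₁| = 1.456 km/s.
Circular speed at r₂: v₂ = √(μ/r₂) = 7.7120 km/s.
Transfer-orbit speed at r₂: v_p = √[μ(2/r₂ − 1/a_t)] = 10.211 km/s.
Second burn Δv₂ = |v₂ − v_p| = 2.499 km/s.
Total Δv = Δv₁ + Δv₂ = 3.955 km/s.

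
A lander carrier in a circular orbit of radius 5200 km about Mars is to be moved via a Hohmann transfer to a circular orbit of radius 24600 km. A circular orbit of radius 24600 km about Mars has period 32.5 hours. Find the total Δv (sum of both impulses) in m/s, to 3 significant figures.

Δv = 1360 m/s

From Kepler's third law T² = 4π²r³/μ at r = 24600 km, T = 32.5 hours = 32.5 × 3600 s = 1.170×10^5 s: μ = 4π²r³/T² = 42933.2 km³/s².
Transfer-ellipse semi-major axis a_t = (r₁ + r₂)/2 = (5200 + 24600)/2 = 14900 km.
At r₁ the circular-orbit speed is v₁ = √(μ/r₁) = 2.8734 km/s.
Transfer-orbit speed at r₁ (vis-viva): v_p = √[μ(2/r₁ − 1/a_t)] = 3.6921 km/s.
First burn Δv₁ = |v_p − v₁| = 0.8187 km/s.
At r₂, v₂ = √(μ/r₂) = 1.321 km/s.
Transfer-orbit speed at r₂: v_a = √[μ(2/r₂ − 1/a_t)] = 0.7804 km/s.
Second burn Δv₂ = |v₂ − v_a| = 0.5406 km/s.
Total Δv = Δv₁ + Δv₂ = 1.359 km/s.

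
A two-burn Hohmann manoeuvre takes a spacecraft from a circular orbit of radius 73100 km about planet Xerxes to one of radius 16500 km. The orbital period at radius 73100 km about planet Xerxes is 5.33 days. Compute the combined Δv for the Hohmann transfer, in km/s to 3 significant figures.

From Kepler's third law T² = 4π²r³/μ at r = 73100 km, T = 5.33 days = 5.33 × 86400 s = 4.60512×10^5 s: μ = 4π²r³/T² = 72716.0 km³/s².
Transfer-ellipse semi-major axis a_t = (r₁ + r₂)/2 = (73100 + 16500)/2 = 44800 km.
At r₁ the circular-orbit speed is v₁ = √(μ/r₁) = 0.9974 km/s.
On the transfer ellipse at r₁, vis-viva equation gives v_a = √[μ(2/r₁ − 1/a_t)] = 0.6053 km/s.
First burn Δv₁ = |v_a − v₁| = 0.3921 km/s.
Circular speed at r₂: v₂ = √(μ/r₂) = 2.0993 km/s.
Transfer-orbit speed at r₂: v_p = √[μ(2/r₂ − 1/a_t)] = 2.6816 km/s.
Second burn Δv₂ = |v₂ − v_p| = 0.5823 km/s.
Δv = Δv₁ + Δv₂ = 0.3921 + 0.5823 = 0.9744 km/s.

Δv = 0.974 km/s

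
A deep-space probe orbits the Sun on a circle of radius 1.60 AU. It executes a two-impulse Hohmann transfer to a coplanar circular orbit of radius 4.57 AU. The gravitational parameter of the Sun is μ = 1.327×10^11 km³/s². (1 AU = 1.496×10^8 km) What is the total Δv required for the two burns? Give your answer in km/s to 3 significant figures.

Δv = 9.01 km/s

In km: r₁ = 1.60 × 1.496×10^8 = 2.3936×10^8 km; r₂ = 4.57 × 1.496×10^8 = 6.83672×10^8 km.
Semi-major axis of the transfer orbit: a_t = (2.3936×10^8 + 6.83672×10^8)/2 = 4.61516×10^8 km.
Circular speed at r₁: v₁ = √(μ/r₁) = √(1.327×10^11/2.3936×10^8) = 23.546 km/s.
On the transfer ellipse at r₁, vis-viva gives v_p = √[μ(2/r₁ − 1/a_t)] = 28.658 km/s.
First burn Δv₁ = |v_p − v₁| = 5.112 km/s.
At r₂, v₂ = √(μ/r₂) = 13.932 km/s.
Transfer-orbit speed at r₂: v_a = √[μ(2/r₂ − 1/a_t)] = 10.033 km/s.
Second burn Δv₂ = |v₂ − v_a| = 3.899 km/s.
Δv = Δv₁ + Δv₂ = 5.112 + 3.899 = 9.011 km/s.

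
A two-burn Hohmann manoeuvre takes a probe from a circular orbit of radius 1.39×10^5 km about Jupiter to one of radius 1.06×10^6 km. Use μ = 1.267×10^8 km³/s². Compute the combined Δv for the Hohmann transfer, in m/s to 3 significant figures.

Δv = 15600 m/s

Semi-major axis of the transfer orbit: a_t = (1.390×10^5 + 1.060×10^6)/2 = 5.995×10^5 km.
Circular speed at r₁: v₁ = √(μ/r₁) = √(1.267×10^8/1.390×10^5) = 30.19124 km/s.
On the transfer ellipse at r₁, vis-viva gives v_p = √[μ(2/r₁ − 1/a_t)] = 40.14572 km/s.
First burn Δv₁ = |v_p − v₁| = 9.954 km/s.
At r₂, v₂ = √(μ/r₂) = 10.933 km/s.
Transfer-orbit speed at r₂: v_a = √[μ(2/r₂ − 1/a_t)] = 5.2644 km/s.
Second burn Δv₂ = |v₂ − v_a| = 5.669 km/s.
Δv = Δv₁ + Δv₂ = 9.954 + 5.669 = 15.62 km/s.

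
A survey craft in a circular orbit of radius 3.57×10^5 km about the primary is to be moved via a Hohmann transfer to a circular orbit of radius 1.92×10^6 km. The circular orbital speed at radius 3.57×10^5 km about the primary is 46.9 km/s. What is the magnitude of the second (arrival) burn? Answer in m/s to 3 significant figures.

Δv₂ = 8900 m/s

From the circular-orbit relation v² = μ/r at r = 3.57×10^5 km: μ = v²r = (46.9)² × 3.57×10^5 = 7.85261×10^8 km³/s².
Semi-major axis of the transfer orbit: a_t = (3.570×10^5 + 1.920×10^6)/2 = 1.1385×10^6 km.
Circular speed at r = 1.920×10^6 km: v_c = √(μ/r) = 20.224 km/s.
Transfer-orbit speed at the same r (vis-viva, a = a_t): v_t = √[μ(2/r − 1/a_t)] = 11.325 km/s.
Δv₂ = |v_t − v_c| = |11.325 − 20.224| = 8.899 km/s.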